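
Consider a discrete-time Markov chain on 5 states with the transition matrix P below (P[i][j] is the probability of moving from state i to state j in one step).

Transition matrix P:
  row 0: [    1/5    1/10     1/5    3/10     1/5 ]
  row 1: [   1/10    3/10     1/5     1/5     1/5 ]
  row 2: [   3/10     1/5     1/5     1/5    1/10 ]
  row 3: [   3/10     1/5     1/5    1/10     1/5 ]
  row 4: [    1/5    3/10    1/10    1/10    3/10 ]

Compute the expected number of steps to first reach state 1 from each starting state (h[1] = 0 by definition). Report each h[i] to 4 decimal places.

h = [5.6004, 0.0000, 5.1966, 5.1337, 4.5045]

First-step conditioning: h[1] = 0; for i ≠ 1, h[i] = 1 + Σ_k P[i][k]·h[k].
  h[0] = 1 + 1/5·h[0] + 1/5·h[2] + 3/10·h[3] + 1/5·h[4]
  h[2] = 1 + 3/10·h[0] + 1/5·h[2] + 1/5·h[3] + 1/10·h[4]
  h[3] = 1 + 3/10·h[0] + 1/5·h[2] + 1/10·h[3] + 1/5·h[4]
  h[4] = 1 + 1/5·h[0] + 1/10·h[2] + 1/10·h[3] + 3/10·h[4]
Solving the 4×4 linear system over states ≠ 1 gives exactly h = [10680/1907, 0, 9910/1907, 9790/1907, 8590/1907] (h[1] = 0 is the target).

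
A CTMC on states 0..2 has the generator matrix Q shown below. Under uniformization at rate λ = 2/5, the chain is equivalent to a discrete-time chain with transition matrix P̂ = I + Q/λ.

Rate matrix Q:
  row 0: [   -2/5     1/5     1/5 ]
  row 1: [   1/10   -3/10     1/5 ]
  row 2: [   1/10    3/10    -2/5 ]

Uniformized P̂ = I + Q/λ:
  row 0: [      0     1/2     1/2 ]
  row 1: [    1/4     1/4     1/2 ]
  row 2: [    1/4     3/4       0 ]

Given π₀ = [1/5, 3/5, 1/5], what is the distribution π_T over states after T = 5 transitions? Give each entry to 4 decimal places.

π = [0.2000, 0.4625, 0.3375]

t=0: π = [0.2000, 0.6000, 0.2000]
t=1: π = [0.2000, 0.4000, 0.4000]
t=2: π = [0.2000, 0.5000, 0.3000]
t=3: π = [0.2000, 0.4500, 0.3500]
t=4: π = [0.2000, 0.4750, 0.3250]
t=5: π = [0.2000, 0.4625, 0.3375]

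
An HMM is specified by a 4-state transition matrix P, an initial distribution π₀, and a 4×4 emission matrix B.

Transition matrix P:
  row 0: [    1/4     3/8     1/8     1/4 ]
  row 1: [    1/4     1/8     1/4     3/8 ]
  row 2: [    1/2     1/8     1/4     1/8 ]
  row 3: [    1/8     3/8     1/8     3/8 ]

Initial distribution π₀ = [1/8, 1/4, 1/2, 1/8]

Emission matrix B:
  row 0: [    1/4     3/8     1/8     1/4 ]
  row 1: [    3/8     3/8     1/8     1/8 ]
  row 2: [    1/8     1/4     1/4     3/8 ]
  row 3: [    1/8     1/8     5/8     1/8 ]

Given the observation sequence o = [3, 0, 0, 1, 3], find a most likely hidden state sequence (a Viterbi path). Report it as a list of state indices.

t=0: δ = [3.125e-02, 3.125e-02, 1.875e-01, 1.562e-02]  (obs o_0=3)
t=1: δ = [2.344e-02, 8.789e-03, 5.859e-03, 2.930e-03]  ψ = [2, 2, 2, 2]  (obs o_1=0)
t=2: δ = [1.465e-03, 3.296e-03, 3.662e-04, 7.324e-04]  ψ = [0, 0, 0, 0]  (obs o_2=0)
t=3: δ = [3.090e-04, 2.060e-04, 2.060e-04, 1.545e-04]  ψ = [1, 0, 1, 1]  (obs o_3=1)
t=4: δ = [2.575e-05, 1.448e-05, 1.931e-05, 9.656e-06]  ψ = [2, 0, 1, 0]  (obs o_4=3)
backtrack: best end state = 0; path = [2, 0, 1, 2, 0]

path = [2, 0, 1, 2, 0]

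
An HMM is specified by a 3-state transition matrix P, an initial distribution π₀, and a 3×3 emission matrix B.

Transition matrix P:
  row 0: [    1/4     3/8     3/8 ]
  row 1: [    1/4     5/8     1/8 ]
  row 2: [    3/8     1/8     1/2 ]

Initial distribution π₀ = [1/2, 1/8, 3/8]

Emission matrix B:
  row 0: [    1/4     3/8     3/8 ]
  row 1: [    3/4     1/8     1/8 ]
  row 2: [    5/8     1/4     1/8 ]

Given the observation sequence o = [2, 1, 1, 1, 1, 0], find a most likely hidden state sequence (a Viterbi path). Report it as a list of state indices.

path = [0, 2, 2, 2, 0, 1]

t=0: δ = [1.875e-01, 1.562e-02, 4.688e-02]  (obs o_0=2)
t=1: δ = [1.758e-02, 8.789e-03, 1.758e-02]  ψ = [0, 0, 0]  (obs o_1=1)
t=2: δ = [2.472e-03, 8.240e-04, 2.197e-03]  ψ = [2, 0, 2]  (obs o_2=1)
t=3: δ = [3.090e-04, 1.159e-04, 2.747e-04]  ψ = [2, 0, 2]  (obs o_3=1)
t=4: δ = [3.862e-05, 1.448e-05, 3.433e-05]  ψ = [2, 0, 2]  (obs o_4=1)
t=5: δ = [3.219e-06, 1.086e-05, 1.073e-05]  ψ = [2, 0, 2]  (obs o_5=0)
backtrack: best end state = 1; path = [0, 2, 2, 2, 0, 1]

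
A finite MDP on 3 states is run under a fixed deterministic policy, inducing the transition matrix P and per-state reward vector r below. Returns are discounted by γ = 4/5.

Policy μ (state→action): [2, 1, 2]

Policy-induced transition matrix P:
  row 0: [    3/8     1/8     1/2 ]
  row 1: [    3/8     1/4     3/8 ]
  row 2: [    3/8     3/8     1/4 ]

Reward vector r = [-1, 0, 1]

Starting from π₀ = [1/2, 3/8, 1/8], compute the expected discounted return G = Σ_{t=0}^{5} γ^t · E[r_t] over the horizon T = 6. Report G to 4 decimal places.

G = -0.3409

t=0: π = [0.5000, 0.3750, 0.1250], E[r] = -0.3750, γ^t·E[r] = -0.375000, running G = -0.375000
t=1: π = [0.3750, 0.2031, 0.4219], E[r] = 0.0469, γ^t·E[r] = 0.037500, running G = -0.337500
t=2: π = [0.3750, 0.2559, 0.3691], E[r] = -0.0059, γ^t·E[r] = -0.003750, running G = -0.341250
t=3: π = [0.3750, 0.2493, 0.3757], E[r] = 0.0007, γ^t·E[r] = 0.000375, running G = -0.340875
t=4: π = [0.3750, 0.2501, 0.3749], E[r] = -0.0001, γ^t·E[r] = -0.000038, running G = -0.340913
t=5: π = [0.3750, 0.2500, 0.3750], E[r] = 0.0000, γ^t·E[r] = 0.000004, running G = -0.340909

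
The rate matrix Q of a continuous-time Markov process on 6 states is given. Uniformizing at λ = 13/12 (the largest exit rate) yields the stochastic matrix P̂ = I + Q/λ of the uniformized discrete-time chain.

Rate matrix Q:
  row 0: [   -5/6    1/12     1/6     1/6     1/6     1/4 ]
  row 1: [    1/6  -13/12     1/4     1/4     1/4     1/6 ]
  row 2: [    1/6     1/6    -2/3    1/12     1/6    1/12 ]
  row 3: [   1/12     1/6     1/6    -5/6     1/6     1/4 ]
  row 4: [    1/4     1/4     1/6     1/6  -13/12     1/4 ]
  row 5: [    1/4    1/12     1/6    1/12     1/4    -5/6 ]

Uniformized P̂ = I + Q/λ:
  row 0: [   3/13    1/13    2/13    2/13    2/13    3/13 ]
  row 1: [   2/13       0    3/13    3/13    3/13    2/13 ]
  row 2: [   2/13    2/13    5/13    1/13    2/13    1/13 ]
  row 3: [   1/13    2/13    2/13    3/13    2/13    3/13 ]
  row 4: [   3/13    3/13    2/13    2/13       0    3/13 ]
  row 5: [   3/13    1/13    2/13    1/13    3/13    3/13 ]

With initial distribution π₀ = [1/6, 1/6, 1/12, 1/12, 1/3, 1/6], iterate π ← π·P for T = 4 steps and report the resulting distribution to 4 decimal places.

π = [0.1834, 0.1184, 0.2116, 0.1433, 0.1542, 0.1892]

t=0: π = [0.1667, 0.1667, 0.0833, 0.0833, 0.3333, 0.1667]
t=1: π = [0.1987, 0.1282, 0.1859, 0.1538, 0.1282, 0.2051]
t=2: π = [0.1829, 0.1129, 0.2066, 0.1455, 0.1598, 0.1923]
t=3: π = [0.1838, 0.1199, 0.2102, 0.1430, 0.1527, 0.1903]
t=4: π = [0.1834, 0.1184, 0.2116, 0.1433, 0.1542, 0.1892]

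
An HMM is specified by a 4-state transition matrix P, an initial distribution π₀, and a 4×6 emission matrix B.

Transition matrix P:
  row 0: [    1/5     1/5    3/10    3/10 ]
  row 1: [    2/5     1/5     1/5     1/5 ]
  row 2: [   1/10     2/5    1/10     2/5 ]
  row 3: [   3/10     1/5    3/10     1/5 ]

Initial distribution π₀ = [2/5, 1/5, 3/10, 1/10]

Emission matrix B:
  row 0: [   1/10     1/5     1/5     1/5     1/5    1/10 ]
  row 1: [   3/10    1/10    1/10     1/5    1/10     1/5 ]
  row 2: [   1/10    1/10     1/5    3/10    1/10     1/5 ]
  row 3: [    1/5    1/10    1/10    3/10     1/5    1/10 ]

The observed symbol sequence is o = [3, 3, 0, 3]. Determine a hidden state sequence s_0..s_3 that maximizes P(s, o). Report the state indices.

t=0: δ = [8.000e-02, 4.000e-02, 9.000e-02, 3.000e-02]  (obs o_0=3)
t=1: δ = [3.200e-03, 7.200e-03, 7.200e-03, 1.080e-02]  ψ = [0, 2, 0, 2]  (obs o_1=3)
t=2: δ = [3.240e-04, 8.640e-04, 3.240e-04, 5.760e-04]  ψ = [3, 2, 3, 2]  (obs o_2=0)
t=3: δ = [6.912e-05, 3.456e-05, 5.184e-05, 5.184e-05]  ψ = [1, 1, 1, 1]  (obs o_3=3)
backtrack: best end state = 0; path = [0, 2, 1, 0]

path = [0, 2, 1, 0]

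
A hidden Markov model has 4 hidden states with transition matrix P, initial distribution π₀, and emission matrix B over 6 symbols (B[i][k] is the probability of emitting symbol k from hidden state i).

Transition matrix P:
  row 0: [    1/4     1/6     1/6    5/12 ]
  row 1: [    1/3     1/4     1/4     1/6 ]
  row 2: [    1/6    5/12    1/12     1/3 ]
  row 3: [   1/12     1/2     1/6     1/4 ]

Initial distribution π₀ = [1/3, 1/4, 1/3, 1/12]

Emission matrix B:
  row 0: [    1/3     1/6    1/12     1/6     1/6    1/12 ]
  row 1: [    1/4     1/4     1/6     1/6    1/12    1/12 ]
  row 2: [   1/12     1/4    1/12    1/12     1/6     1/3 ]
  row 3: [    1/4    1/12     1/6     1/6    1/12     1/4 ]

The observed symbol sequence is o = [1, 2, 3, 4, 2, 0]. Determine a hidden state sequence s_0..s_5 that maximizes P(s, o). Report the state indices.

t=0: δ = [5.556e-02, 6.250e-02, 8.333e-02, 6.944e-03]  (obs o_0=1)
t=1: δ = [1.736e-03, 5.787e-03, 1.302e-03, 4.630e-03]  ψ = [1, 2, 1, 2]  (obs o_1=2)
t=2: δ = [3.215e-04, 3.858e-04, 1.206e-04, 1.929e-04]  ψ = [1, 3, 1, 3]  (obs o_2=3)
t=3: δ = [2.143e-05, 8.038e-06, 1.608e-05, 1.116e-05]  ψ = [1, 1, 1, 0]  (obs o_3=4)
t=4: δ = [4.465e-07, 1.116e-06, 2.977e-07, 1.488e-06]  ψ = [0, 2, 0, 0]  (obs o_4=2)
t=5: δ = [1.240e-07, 1.861e-07, 2.326e-08, 9.303e-08]  ψ = [1, 3, 1, 3]  (obs o_5=0)
backtrack: best end state = 1; path = [2, 3, 1, 0, 3, 1]

path = [2, 3, 1, 0, 3, 1]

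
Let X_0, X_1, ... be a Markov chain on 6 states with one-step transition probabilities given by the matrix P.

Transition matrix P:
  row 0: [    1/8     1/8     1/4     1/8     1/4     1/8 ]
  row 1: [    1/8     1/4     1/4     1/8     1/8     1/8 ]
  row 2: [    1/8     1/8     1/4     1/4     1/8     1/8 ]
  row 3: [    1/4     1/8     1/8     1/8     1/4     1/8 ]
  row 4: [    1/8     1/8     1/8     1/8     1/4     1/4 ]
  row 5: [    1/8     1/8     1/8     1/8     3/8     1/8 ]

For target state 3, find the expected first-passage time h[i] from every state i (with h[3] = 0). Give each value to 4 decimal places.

h = [6.6523, 6.6350, 5.8056, 0.0000, 6.7732, 6.7732]

First-step conditioning: h[3] = 0; for i ≠ 3, h[i] = 1 + Σ_k P[i][k]·h[k].
  h[0] = 1 + 1/8·h[0] + 1/8·h[1] + 1/4·h[2] + 1/4·h[4] + 1/8·h[5]
  h[1] = 1 + 1/8·h[0] + 1/4·h[1] + 1/4·h[2] + 1/8·h[4] + 1/8·h[5]
  h[2] = 1 + 1/8·h[0] + 1/8·h[1] + 1/4·h[2] + 1/8·h[4] + 1/8·h[5]
  h[4] = 1 + 1/8·h[0] + 1/8·h[1] + 1/8·h[2] + 1/4·h[4] + 1/4·h[5]
  h[5] = 1 + 1/8·h[0] + 1/8·h[1] + 1/8·h[2] + 3/8·h[4] + 1/8·h[5]
Solving the 5×5 linear system over states ≠ 3 gives exactly h = [3080/463, 3072/463, 2688/463, 0, 3136/463, 3136/463] (h[3] = 0 is the target).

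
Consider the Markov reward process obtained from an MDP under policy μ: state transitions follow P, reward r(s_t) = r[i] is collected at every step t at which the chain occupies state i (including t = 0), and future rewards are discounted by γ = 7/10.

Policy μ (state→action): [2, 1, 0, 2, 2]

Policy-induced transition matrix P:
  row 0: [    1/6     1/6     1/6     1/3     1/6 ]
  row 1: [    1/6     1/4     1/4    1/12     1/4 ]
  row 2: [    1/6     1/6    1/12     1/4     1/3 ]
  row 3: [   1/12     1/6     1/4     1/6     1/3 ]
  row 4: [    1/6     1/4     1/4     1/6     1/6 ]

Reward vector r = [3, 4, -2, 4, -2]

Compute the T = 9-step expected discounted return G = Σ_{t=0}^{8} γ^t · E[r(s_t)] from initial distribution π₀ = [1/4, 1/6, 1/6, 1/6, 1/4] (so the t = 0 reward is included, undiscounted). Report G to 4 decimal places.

G = 3.7940

t=0: π = [0.2500, 0.1667, 0.1667, 0.1667, 0.2500], E[r] = 1.2500, γ^t·E[r] = 1.250000, running G = 1.250000
t=1: π = [0.1528, 0.2014, 0.2014, 0.2083, 0.2361], E[r] = 1.2222, γ^t·E[r] = 0.855556, running G = 2.105556
t=2: π = [0.1493, 0.2031, 0.2037, 0.1921, 0.2517], E[r] = 1.1181, γ^t·E[r] = 0.547847, running G = 2.653403
t=3: π = [0.1507, 0.2046, 0.2036, 0.1916, 0.2496], E[r] = 1.1303, γ^t·E[r] = 0.387695, running G = 3.041097
t=4: π = [0.1507, 0.2045, 0.2035, 0.1917, 0.2496], E[r] = 1.1307, γ^t·E[r] = 0.271491, running G = 3.312589
t=5: π = [0.1507, 0.2045, 0.2035, 0.1917, 0.2496], E[r] = 1.1307, γ^t·E[r] = 0.190038, running G = 3.502627
t=6: π = [0.1507, 0.2045, 0.2035, 0.1917, 0.2496], E[r] = 1.1307, γ^t·E[r] = 0.133026, running G = 3.635652
t=7: π = [0.1507, 0.2045, 0.2035, 0.1917, 0.2496], E[r] = 1.1307, γ^t·E[r] = 0.093118, running G = 3.728770
t=8: π = [0.1507, 0.2045, 0.2035, 0.1917, 0.2496], E[r] = 1.1307, γ^t·E[r] = 0.065183, running G = 3.793953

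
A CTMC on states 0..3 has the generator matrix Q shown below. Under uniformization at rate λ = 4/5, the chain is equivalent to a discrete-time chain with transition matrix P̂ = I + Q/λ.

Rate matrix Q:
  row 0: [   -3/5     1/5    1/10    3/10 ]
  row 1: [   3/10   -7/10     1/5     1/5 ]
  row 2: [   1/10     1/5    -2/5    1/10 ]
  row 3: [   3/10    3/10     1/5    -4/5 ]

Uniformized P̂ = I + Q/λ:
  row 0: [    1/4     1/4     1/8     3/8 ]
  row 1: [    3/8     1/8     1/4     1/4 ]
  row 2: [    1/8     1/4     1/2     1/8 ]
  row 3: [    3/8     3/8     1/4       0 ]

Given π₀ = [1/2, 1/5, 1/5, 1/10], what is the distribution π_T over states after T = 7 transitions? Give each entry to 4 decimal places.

π = [0.2693, 0.2442, 0.2884, 0.1981]

t=0: π = [0.5000, 0.2000, 0.2000, 0.1000]
t=1: π = [0.2625, 0.2375, 0.2375, 0.2625]
t=2: π = [0.2828, 0.2531, 0.2766, 0.1875]
t=3: π = [0.2705, 0.2418, 0.2838, 0.2039]
t=4: π = [0.2702, 0.2453, 0.2871, 0.1974]
t=5: π = [0.2694, 0.2440, 0.2880, 0.1985]
t=6: π = [0.2693, 0.2443, 0.2883, 0.1980]
t=7: π = [0.2693, 0.2442, 0.2884, 0.1981]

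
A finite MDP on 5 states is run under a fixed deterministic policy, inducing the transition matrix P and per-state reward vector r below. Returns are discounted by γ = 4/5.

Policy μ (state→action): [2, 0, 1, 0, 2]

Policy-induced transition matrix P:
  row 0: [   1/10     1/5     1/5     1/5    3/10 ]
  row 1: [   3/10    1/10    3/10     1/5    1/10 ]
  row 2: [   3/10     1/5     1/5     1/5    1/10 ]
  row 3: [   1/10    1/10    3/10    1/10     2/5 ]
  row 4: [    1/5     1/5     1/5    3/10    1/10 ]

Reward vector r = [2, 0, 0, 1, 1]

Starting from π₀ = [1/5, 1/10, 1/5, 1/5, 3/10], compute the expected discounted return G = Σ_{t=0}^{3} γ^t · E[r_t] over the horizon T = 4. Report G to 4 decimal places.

t=0: π = [0.2000, 0.1000, 0.2000, 0.2000, 0.3000], E[r] = 0.9000, γ^t·E[r] = 0.900000, running G = 0.900000
t=1: π = [0.1900, 0.1700, 0.2300, 0.2100, 0.2000], E[r] = 0.7900, γ^t·E[r] = 0.632000, running G = 1.532000
t=2: π = [0.2000, 0.1620, 0.2380, 0.1990, 0.2010], E[r] = 0.8000, γ^t·E[r] = 0.512000, running G = 2.044000
t=3: π = [0.2001, 0.1639, 0.2361, 0.2002, 0.1997], E[r] = 0.8001, γ^t·E[r] = 0.409651, running G = 2.453651

G = 2.4537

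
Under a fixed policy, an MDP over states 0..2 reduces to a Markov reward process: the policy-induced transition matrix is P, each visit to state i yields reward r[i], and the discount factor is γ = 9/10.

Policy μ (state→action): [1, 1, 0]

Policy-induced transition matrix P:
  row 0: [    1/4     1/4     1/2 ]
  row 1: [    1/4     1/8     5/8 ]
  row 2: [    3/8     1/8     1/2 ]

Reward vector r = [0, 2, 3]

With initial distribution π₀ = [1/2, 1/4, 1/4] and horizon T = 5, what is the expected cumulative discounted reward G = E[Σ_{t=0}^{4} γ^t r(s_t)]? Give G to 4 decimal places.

t=0: π = [0.5000, 0.2500, 0.2500], E[r] = 1.2500, γ^t·E[r] = 1.250000, running G = 1.250000
t=1: π = [0.2813, 0.1875, 0.5313], E[r] = 1.9688, γ^t·E[r] = 1.771875, running G = 3.021875
t=2: π = [0.3164, 0.1602, 0.5234], E[r] = 1.8906, γ^t·E[r] = 1.531406, running G = 4.553281
t=3: π = [0.3154, 0.1646, 0.5200], E[r] = 1.8892, γ^t·E[r] = 1.377198, running G = 5.930479
t=4: π = [0.3150, 0.1644, 0.5206], E[r] = 1.8906, γ^t·E[r] = 1.240399, running G = 7.170878

G = 7.1709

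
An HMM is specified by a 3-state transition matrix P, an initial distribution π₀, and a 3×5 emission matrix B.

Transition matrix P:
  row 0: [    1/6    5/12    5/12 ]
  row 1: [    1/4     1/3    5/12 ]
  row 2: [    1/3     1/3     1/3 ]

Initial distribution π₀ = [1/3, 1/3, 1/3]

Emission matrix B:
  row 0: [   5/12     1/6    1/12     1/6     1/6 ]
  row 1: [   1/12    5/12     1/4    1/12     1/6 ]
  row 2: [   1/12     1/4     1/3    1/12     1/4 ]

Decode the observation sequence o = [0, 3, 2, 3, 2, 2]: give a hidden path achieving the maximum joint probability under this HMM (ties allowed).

path = [0, 1, 2, 0, 2, 2]

t=0: δ = [1.389e-01, 2.778e-02, 2.778e-02]  (obs o_0=0)
t=1: δ = [3.858e-03, 4.823e-03, 4.823e-03]  ψ = [0, 0, 0]  (obs o_1=3)
t=2: δ = [1.340e-04, 4.019e-04, 6.698e-04]  ψ = [2, 0, 1]  (obs o_2=2)
t=3: δ = [3.721e-05, 1.861e-05, 1.861e-05]  ψ = [2, 2, 2]  (obs o_3=3)
t=4: δ = [5.168e-07, 3.876e-06, 5.168e-06]  ψ = [0, 0, 0]  (obs o_4=2)
t=5: δ = [1.436e-07, 4.307e-07, 5.742e-07]  ψ = [2, 2, 2]  (obs o_5=2)
backtrack: best end state = 2; path = [0, 1, 2, 0, 2, 2]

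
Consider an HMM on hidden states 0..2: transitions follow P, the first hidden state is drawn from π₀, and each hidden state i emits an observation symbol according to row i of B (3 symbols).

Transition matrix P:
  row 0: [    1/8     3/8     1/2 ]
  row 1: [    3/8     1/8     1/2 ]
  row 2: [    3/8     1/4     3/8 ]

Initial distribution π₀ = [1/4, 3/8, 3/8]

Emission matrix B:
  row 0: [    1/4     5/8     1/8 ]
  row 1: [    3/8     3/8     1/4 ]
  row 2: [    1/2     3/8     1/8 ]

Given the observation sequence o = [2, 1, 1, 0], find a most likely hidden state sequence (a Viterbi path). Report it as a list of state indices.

t=0: δ = [3.125e-02, 9.375e-02, 4.688e-02]  (obs o_0=2)
t=1: δ = [2.197e-02, 4.395e-03, 1.758e-02]  ψ = [1, 0, 1]  (obs o_1=1)
t=2: δ = [4.120e-03, 3.090e-03, 4.120e-03]  ψ = [2, 0, 0]  (obs o_2=1)
t=3: δ = [3.862e-04, 5.794e-04, 1.030e-03]  ψ = [2, 0, 0]  (obs o_3=0)
backtrack: best end state = 2; path = [1, 2, 0, 2]

path = [1, 2, 0, 2]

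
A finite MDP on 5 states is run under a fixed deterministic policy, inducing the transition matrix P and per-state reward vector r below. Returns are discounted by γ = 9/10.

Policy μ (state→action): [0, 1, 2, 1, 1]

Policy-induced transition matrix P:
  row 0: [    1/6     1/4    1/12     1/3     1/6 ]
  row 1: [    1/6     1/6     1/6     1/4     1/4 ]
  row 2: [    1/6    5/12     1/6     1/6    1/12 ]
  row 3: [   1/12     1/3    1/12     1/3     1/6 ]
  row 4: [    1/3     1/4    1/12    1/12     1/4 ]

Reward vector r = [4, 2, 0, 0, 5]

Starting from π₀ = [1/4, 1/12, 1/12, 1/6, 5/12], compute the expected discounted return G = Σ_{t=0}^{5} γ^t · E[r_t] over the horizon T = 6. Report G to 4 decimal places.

G = 11.6640

t=0: π = [0.2500, 0.0833, 0.0833, 0.1667, 0.4167], E[r] = 3.2500, γ^t·E[r] = 3.250000, running G = 3.250000
t=1: π = [0.2222, 0.2708, 0.0972, 0.2083, 0.2014], E[r] = 2.4375, γ^t·E[r] = 2.193750, running G = 5.443750
t=2: π = [0.1829, 0.2610, 0.1140, 0.2442, 0.1979], E[r] = 2.2431, γ^t·E[r] = 1.816875, running G = 7.260625
t=3: π = [0.1793, 0.2676, 0.1146, 0.2431, 0.1954], E[r] = 2.2295, γ^t·E[r] = 1.625273, running G = 8.885898
t=4: π = [0.1790, 0.2671, 0.1152, 0.2431, 0.1957], E[r] = 2.2285, γ^t·E[r] = 1.462137, running G = 10.348035
t=5: π = [0.1790, 0.2672, 0.1152, 0.2430, 0.1956], E[r] = 2.2287, γ^t·E[r] = 1.316003, running G = 11.664038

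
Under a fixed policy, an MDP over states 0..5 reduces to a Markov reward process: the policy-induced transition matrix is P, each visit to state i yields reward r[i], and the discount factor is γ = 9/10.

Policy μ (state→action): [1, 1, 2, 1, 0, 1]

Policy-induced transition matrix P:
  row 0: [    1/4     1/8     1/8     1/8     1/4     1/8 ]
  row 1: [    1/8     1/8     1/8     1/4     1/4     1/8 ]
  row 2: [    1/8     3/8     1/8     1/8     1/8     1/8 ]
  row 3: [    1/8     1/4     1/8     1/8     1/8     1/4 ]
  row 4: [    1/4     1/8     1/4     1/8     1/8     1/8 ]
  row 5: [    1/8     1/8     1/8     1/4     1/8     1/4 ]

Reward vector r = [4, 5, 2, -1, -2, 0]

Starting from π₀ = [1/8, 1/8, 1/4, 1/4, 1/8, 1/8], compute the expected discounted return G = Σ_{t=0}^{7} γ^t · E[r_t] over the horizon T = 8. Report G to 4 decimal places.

t=0: π = [0.1250, 0.1250, 0.2500, 0.2500, 0.1250, 0.1250], E[r] = 1.1250, γ^t·E[r] = 1.125000, running G = 1.125000
t=1: π = [0.1563, 0.2188, 0.1406, 0.1563, 0.1563, 0.1719], E[r] = 1.5313, γ^t·E[r] = 1.378125, running G = 2.503125
t=2: π = [0.1641, 0.1797, 0.1445, 0.1738, 0.1719, 0.1660], E[r] = 1.3262, γ^t·E[r] = 1.074199, running G = 3.577324
t=3: π = [0.1670, 0.1829, 0.1465, 0.1682, 0.1680, 0.1675], E[r] = 1.3711, γ^t·E[r] = 0.999527, running G = 4.576852
t=4: π = [0.1669, 0.1826, 0.1460, 0.1688, 0.1687, 0.1670], E[r] = 1.3665, γ^t·E[r] = 0.896531, running G = 5.473383
t=5: π = [0.1670, 0.1826, 0.1461, 0.1687, 0.1687, 0.1670], E[r] = 1.3669, γ^t·E[r] = 0.807137, running G = 6.280520
t=6: π = [0.1670, 0.1826, 0.1461, 0.1687, 0.1687, 0.1670], E[r] = 1.3670, γ^t·E[r] = 0.726460, running G = 7.006979
t=7: π = [0.1670, 0.1826, 0.1461, 0.1687, 0.1687, 0.1670], E[r] = 1.3670, γ^t·E[r] = 0.653809, running G = 7.660789

G = 7.6608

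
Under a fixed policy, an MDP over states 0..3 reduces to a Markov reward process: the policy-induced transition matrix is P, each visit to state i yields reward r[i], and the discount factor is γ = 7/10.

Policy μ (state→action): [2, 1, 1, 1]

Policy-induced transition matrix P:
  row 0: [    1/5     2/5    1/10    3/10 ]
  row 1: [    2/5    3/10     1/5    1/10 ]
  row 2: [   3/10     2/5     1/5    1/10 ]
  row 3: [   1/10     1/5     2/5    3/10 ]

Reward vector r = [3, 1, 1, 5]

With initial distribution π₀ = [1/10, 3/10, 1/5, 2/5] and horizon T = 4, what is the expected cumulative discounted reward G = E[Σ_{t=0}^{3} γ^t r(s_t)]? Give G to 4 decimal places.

G = 6.3032

t=0: π = [0.1000, 0.3000, 0.2000, 0.4000], E[r] = 2.8000, γ^t·E[r] = 2.800000, running G = 2.800000
t=1: π = [0.2400, 0.2900, 0.2700, 0.2000], E[r] = 2.2800, γ^t·E[r] = 1.596000, running G = 4.396000
t=2: π = [0.2650, 0.3310, 0.2160, 0.1880], E[r] = 2.2820, γ^t·E[r] = 1.118180, running G = 5.514180
t=3: π = [0.2690, 0.3293, 0.2111, 0.1906], E[r] = 2.3004, γ^t·E[r] = 0.789037, running G = 6.303217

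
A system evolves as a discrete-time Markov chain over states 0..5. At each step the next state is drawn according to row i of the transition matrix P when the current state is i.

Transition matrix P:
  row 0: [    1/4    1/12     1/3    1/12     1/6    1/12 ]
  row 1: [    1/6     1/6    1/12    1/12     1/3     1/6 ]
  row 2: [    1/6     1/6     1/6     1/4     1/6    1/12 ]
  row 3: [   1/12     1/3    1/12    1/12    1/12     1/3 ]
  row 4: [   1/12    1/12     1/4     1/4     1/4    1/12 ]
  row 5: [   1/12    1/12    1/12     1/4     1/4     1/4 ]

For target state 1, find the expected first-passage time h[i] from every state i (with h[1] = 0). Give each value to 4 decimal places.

First-step conditioning: h[1] = 0; for i ≠ 1, h[i] = 1 + Σ_k P[i][k]·h[k].
  h[0] = 1 + 1/4·h[0] + 1/3·h[2] + 1/12·h[3] + 1/6·h[4] + 1/12·h[5]
  h[2] = 1 + 1/6·h[0] + 1/6·h[2] + 1/4·h[3] + 1/6·h[4] + 1/12·h[5]
  h[3] = 1 + 1/12·h[0] + 1/12·h[2] + 1/12·h[3] + 1/12·h[4] + 1/3·h[5]
  h[4] = 1 + 1/12·h[0] + 1/4·h[2] + 1/4·h[3] + 1/4·h[4] + 1/12·h[5]
  h[5] = 1 + 1/12·h[0] + 1/12·h[2] + 1/4·h[3] + 1/4·h[4] + 1/4·h[5]
Solving the 5×5 linear system over states ≠ 1 gives exactly h = [111576/16001, 0, 100008/16001, 86388/16001, 108048/16001, 109656/16001] (h[1] = 0 is the target).

h = [6.9731, 0.0000, 6.2501, 5.3989, 6.7526, 6.8531]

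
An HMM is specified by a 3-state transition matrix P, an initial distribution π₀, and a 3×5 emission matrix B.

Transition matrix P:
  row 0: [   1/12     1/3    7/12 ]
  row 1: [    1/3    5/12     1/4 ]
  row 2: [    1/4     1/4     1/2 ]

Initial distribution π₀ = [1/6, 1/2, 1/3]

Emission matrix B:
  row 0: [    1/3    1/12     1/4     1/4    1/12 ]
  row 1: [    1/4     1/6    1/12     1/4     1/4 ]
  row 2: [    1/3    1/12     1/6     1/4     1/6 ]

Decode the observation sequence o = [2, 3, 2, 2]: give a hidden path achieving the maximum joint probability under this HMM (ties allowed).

path = [2, 2, 2, 2]

t=0: δ = [4.167e-02, 4.167e-02, 5.556e-02]  (obs o_0=2)
t=1: δ = [3.472e-03, 4.340e-03, 6.944e-03]  ψ = [1, 1, 2]  (obs o_1=3)
t=2: δ = [4.340e-04, 1.507e-04, 5.787e-04]  ψ = [2, 1, 2]  (obs o_2=2)
t=3: δ = [3.617e-05, 1.206e-05, 4.823e-05]  ψ = [2, 0, 2]  (obs o_3=2)
backtrack: best end state = 2; path = [2, 2, 2, 2]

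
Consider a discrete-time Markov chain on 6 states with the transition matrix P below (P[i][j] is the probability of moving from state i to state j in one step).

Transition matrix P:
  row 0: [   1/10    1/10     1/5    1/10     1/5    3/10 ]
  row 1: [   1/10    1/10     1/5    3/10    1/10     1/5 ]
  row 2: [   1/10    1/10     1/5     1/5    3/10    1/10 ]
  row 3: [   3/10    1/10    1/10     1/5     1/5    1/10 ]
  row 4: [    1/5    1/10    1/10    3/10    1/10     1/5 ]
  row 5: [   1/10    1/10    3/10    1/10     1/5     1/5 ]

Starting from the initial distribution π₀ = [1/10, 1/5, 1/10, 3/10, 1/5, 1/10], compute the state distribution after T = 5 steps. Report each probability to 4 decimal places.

π = [0.1580, 0.1000, 0.1794, 0.1953, 0.1890, 0.1783]

t=0: π = [0.1000, 0.2000, 0.1000, 0.3000, 0.2000, 0.1000]
t=1: π = [0.1800, 0.1000, 0.1600, 0.2200, 0.1700, 0.1700]
t=2: π = [0.1610, 0.1000, 0.1780, 0.1920, 0.1890, 0.1800]
t=3: π = [0.1573, 0.1000, 0.1799, 0.1948, 0.1889, 0.1791]
t=4: π = [0.1579, 0.1000, 0.1795, 0.1953, 0.1891, 0.1783]
t=5: π = [0.1580, 0.1000, 0.1794, 0.1953, 0.1890, 0.1783]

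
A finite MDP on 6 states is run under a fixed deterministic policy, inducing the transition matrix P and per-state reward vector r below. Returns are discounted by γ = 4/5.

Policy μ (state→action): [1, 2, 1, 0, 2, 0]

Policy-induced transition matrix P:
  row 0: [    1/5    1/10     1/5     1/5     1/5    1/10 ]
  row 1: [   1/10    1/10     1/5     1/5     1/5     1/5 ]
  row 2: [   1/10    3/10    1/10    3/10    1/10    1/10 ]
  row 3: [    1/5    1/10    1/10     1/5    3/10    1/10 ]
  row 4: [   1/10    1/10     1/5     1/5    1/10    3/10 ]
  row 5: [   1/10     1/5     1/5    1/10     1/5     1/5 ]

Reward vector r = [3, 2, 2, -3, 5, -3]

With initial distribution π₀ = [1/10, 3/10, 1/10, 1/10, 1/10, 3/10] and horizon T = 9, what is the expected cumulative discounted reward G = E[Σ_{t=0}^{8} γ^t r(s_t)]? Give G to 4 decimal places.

G = 3.2361

t=0: π = [0.1000, 0.3000, 0.1000, 0.1000, 0.1000, 0.3000], E[r] = 0.4000, γ^t·E[r] = 0.400000, running G = 0.400000
t=1: π = [0.1200, 0.1500, 0.1800, 0.1800, 0.1900, 0.1800], E[r] = 0.8900, γ^t·E[r] = 0.712000, running G = 1.112000
t=2: π = [0.1300, 0.1540, 0.1640, 0.2000, 0.1810, 0.1710], E[r] = 0.8180, γ^t·E[r] = 0.523520, running G = 1.635520
t=3: π = [0.1330, 0.1499, 0.1636, 0.1993, 0.1855, 0.1687], E[r] = 0.8495, γ^t·E[r] = 0.434944, running G = 2.070464
t=4: π = [0.1332, 0.1496, 0.1637, 0.1995, 0.1850, 0.1690], E[r] = 0.8460, γ^t·E[r] = 0.346538, running G = 2.417002
t=5: π = [0.1333, 0.1496, 0.1637, 0.1995, 0.1851, 0.1689], E[r] = 0.8468, γ^t·E[r] = 0.277489, running G = 2.694491
t=6: π = [0.1333, 0.1496, 0.1637, 0.1995, 0.1851, 0.1689], E[r] = 0.8468, γ^t·E[r] = 0.221972, running G = 2.916463
t=7: π = [0.1333, 0.1496, 0.1637, 0.1995, 0.1851, 0.1689], E[r] = 0.8468, γ^t·E[r] = 0.177580, running G = 3.094043
t=8: π = [0.1333, 0.1496, 0.1637, 0.1995, 0.1851, 0.1689], E[r] = 0.8468, γ^t·E[r] = 0.142064, running G = 3.236107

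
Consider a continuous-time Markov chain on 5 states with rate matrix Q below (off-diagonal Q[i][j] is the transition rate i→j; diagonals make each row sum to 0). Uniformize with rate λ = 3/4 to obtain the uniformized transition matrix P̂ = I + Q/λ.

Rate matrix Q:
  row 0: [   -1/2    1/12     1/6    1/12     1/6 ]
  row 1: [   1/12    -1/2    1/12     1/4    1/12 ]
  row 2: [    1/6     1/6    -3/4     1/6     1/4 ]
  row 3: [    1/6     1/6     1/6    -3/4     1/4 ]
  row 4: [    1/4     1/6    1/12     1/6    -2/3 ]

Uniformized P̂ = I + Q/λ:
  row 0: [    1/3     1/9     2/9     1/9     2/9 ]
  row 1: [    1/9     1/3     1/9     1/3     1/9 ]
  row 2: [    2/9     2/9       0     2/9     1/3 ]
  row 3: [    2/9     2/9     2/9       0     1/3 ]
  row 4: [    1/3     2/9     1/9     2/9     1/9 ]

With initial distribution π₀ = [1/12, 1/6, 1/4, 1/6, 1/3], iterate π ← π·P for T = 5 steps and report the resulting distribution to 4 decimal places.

t=0: π = [0.0833, 0.1667, 0.2500, 0.1667, 0.3333]
t=1: π = [0.2500, 0.2315, 0.1111, 0.1944, 0.2130]
t=2: π = [0.2479, 0.2202, 0.1481, 0.1770, 0.2068]
t=3: π = [0.2483, 0.2191, 0.1419, 0.1798, 0.2109]
t=4: π = [0.2489, 0.2190, 0.1429, 0.1790, 0.2102]
t=5: π = [0.2489, 0.2189, 0.1428, 0.1791, 0.2103]

π = [0.2489, 0.2189, 0.1428, 0.1791, 0.2103]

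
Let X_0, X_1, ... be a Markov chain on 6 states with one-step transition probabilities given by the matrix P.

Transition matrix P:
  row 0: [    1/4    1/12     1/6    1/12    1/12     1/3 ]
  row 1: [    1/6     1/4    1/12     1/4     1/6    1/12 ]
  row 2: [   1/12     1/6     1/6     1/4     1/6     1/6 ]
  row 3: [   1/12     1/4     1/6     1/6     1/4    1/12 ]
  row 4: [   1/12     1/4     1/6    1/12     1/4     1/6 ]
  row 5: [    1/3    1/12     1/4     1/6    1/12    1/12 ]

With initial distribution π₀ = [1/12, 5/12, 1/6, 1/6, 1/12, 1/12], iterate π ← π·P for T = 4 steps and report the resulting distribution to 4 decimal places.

π = [0.1635, 0.1842, 0.1637, 0.1680, 0.1688, 0.1517]

t=0: π = [0.0833, 0.4167, 0.1667, 0.1667, 0.0833, 0.0833]
t=1: π = [0.1528, 0.2083, 0.1389, 0.2014, 0.1736, 0.1250]
t=2: π = [0.1574, 0.1921, 0.1597, 0.1684, 0.1748, 0.1476]
t=3: π = [0.1625, 0.1859, 0.1630, 0.1683, 0.1698, 0.1506]
t=4: π = [0.1635, 0.1842, 0.1637, 0.1680, 0.1688, 0.1517]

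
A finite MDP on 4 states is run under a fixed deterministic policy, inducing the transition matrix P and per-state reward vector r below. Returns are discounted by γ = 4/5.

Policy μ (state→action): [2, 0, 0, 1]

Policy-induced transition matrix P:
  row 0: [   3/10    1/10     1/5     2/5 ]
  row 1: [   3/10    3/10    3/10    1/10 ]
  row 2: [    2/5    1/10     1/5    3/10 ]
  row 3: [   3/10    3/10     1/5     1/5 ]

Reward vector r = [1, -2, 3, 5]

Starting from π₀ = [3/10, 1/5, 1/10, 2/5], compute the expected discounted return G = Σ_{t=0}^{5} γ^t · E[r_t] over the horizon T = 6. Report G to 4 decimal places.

G = 7.2610

t=0: π = [0.3000, 0.2000, 0.1000, 0.4000], E[r] = 2.2000, γ^t·E[r] = 2.200000, running G = 2.200000
t=1: π = [0.3100, 0.2200, 0.2200, 0.2500], E[r] = 1.7800, γ^t·E[r] = 1.424000, running G = 3.624000
t=2: π = [0.3220, 0.1940, 0.2220, 0.2620], E[r] = 1.9100, γ^t·E[r] = 1.222400, running G = 4.846400
t=3: π = [0.3222, 0.1912, 0.2194, 0.2672], E[r] = 1.9340, γ^t·E[r] = 0.990208, running G = 5.836608
t=4: π = [0.3219, 0.1917, 0.2191, 0.2673], E[r] = 1.9322, γ^t·E[r] = 0.791446, running G = 6.628054
t=5: π = [0.3219, 0.1918, 0.2192, 0.2671], E[r] = 1.9315, γ^t·E[r] = 0.632914, running G = 7.260967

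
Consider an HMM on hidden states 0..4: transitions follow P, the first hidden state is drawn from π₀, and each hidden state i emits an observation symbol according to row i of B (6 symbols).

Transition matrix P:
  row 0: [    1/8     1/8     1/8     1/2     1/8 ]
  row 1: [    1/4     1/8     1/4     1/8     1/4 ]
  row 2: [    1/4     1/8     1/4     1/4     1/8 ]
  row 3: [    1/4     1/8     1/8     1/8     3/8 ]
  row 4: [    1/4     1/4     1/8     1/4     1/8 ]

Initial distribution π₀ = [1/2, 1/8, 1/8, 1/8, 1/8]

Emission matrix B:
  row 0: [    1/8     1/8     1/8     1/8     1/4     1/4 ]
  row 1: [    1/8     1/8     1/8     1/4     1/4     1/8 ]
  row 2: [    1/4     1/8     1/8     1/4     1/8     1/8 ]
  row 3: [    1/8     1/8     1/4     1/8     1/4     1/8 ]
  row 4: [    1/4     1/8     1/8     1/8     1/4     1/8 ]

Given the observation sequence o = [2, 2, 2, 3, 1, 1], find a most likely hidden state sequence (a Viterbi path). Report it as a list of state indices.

path = [0, 3, 4, 1, 0, 3]

t=0: δ = [6.250e-02, 1.562e-02, 1.562e-02, 3.125e-02, 1.562e-02]  (obs o_0=2)
t=1: δ = [9.766e-04, 9.766e-04, 9.766e-04, 7.812e-03, 1.465e-03]  ψ = [0, 0, 0, 0, 3]  (obs o_1=2)
t=2: δ = [2.441e-04, 1.221e-04, 1.221e-04, 2.441e-04, 3.662e-04]  ψ = [3, 3, 3, 3, 3]  (obs o_2=2)
t=3: δ = [1.144e-05, 2.289e-05, 1.144e-05, 1.526e-05, 1.144e-05]  ψ = [4, 4, 4, 0, 3]  (obs o_3=3)
t=4: δ = [7.153e-07, 3.576e-07, 7.153e-07, 7.153e-07, 7.153e-07]  ψ = [1, 1, 1, 0, 1]  (obs o_4=1)
t=5: δ = [2.235e-08, 2.235e-08, 2.235e-08, 4.470e-08, 3.353e-08]  ψ = [2, 4, 2, 0, 3]  (obs o_5=1)
backtrack: best end state = 3; path = [0, 3, 4, 1, 0, 3]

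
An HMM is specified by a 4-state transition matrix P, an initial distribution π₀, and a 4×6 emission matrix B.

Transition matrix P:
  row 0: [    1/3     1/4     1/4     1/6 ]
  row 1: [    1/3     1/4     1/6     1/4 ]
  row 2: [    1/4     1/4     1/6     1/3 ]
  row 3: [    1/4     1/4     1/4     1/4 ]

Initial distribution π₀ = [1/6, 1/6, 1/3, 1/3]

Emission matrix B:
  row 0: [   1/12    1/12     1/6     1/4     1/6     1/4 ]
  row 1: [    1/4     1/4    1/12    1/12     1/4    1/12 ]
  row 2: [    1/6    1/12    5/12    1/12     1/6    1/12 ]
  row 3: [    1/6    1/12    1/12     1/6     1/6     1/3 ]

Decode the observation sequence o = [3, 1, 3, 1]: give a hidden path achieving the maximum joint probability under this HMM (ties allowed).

t=0: δ = [4.167e-02, 1.389e-02, 2.778e-02, 5.556e-02]  (obs o_0=3)
t=1: δ = [1.157e-03, 3.472e-03, 1.157e-03, 1.157e-03]  ψ = [0, 3, 3, 3]  (obs o_1=1)
t=2: δ = [2.894e-04, 7.234e-05, 4.823e-05, 1.447e-04]  ψ = [1, 1, 1, 1]  (obs o_2=3)
t=3: δ = [8.038e-06, 1.808e-05, 6.028e-06, 4.019e-06]  ψ = [0, 0, 0, 0]  (obs o_3=1)
backtrack: best end state = 1; path = [3, 1, 0, 1]

path = [3, 1, 0, 1]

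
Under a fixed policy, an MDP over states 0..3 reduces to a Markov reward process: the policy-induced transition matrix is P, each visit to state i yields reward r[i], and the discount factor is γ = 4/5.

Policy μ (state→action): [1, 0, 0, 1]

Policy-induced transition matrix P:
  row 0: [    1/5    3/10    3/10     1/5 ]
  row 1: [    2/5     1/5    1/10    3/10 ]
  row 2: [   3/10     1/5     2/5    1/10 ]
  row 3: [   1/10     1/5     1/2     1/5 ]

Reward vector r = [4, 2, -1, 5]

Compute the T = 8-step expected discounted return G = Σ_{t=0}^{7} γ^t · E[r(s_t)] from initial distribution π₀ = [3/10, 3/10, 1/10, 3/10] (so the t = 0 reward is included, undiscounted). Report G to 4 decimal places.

G = 9.9425

t=0: π = [0.3000, 0.3000, 0.1000, 0.3000], E[r] = 3.2000, γ^t·E[r] = 3.200000, running G = 3.200000
t=1: π = [0.2400, 0.2300, 0.3100, 0.2200], E[r] = 2.2100, γ^t·E[r] = 1.768000, running G = 4.968000
t=2: π = [0.2550, 0.2240, 0.3290, 0.1920], E[r] = 2.0990, γ^t·E[r] = 1.343360, running G = 6.311360
t=3: π = [0.2585, 0.2255, 0.3265, 0.1895], E[r] = 2.1060, γ^t·E[r] = 1.078272, running G = 7.389632
t=4: π = [0.2588, 0.2259, 0.3255, 0.1899], E[r] = 2.1110, γ^t·E[r] = 0.864645, running G = 8.254277
t=5: π = [0.2587, 0.2259, 0.3254, 0.1900], E[r] = 2.1115, γ^t·E[r] = 0.691898, running G = 8.946175
t=6: π = [0.2587, 0.2259, 0.3254, 0.1901], E[r] = 2.1115, γ^t·E[r] = 0.553509, running G = 9.499684
t=7: π = [0.2587, 0.2259, 0.3254, 0.1901], E[r] = 2.1114, γ^t·E[r] = 0.442802, running G = 9.942486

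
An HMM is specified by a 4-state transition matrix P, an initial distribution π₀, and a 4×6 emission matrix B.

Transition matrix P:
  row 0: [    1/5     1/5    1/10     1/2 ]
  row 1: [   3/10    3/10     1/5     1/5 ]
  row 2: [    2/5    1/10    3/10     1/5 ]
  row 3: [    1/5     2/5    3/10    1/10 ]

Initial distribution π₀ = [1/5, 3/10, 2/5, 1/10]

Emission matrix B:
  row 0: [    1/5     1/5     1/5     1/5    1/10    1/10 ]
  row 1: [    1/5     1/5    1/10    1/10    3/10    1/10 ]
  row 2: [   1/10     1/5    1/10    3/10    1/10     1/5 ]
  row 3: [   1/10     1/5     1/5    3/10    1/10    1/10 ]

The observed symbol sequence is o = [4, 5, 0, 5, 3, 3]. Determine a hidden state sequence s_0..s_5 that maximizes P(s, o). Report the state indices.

path = [1, 2, 0, 3, 2, 2]

t=0: δ = [2.000e-02, 9.000e-02, 4.000e-02, 1.000e-02]  (obs o_0=4)
t=1: δ = [2.700e-03, 2.700e-03, 3.600e-03, 1.800e-03]  ψ = [1, 1, 1, 1]  (obs o_1=5)
t=2: δ = [2.880e-04, 1.620e-04, 1.080e-04, 1.350e-04]  ψ = [2, 1, 2, 0]  (obs o_2=0)
t=3: δ = [5.760e-06, 5.760e-06, 8.100e-06, 1.440e-05]  ψ = [0, 0, 3, 0]  (obs o_3=5)
t=4: δ = [6.480e-07, 5.760e-07, 1.296e-06, 8.640e-07]  ψ = [2, 3, 3, 0]  (obs o_4=3)
t=5: δ = [1.037e-07, 3.456e-08, 1.166e-07, 9.720e-08]  ψ = [2, 3, 2, 0]  (obs o_5=3)
backtrack: best end state = 2; path = [1, 2, 0, 3, 2, 2]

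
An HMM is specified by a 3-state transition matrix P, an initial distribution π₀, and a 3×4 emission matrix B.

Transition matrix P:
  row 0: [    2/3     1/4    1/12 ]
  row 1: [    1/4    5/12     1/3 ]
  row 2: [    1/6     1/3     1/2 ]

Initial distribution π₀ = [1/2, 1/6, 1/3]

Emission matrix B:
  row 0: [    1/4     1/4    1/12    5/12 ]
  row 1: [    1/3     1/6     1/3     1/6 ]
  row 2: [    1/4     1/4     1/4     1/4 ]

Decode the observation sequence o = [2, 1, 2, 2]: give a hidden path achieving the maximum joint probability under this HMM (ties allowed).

path = [2, 2, 2, 2]

t=0: δ = [4.167e-02, 5.556e-02, 8.333e-02]  (obs o_0=2)
t=1: δ = [6.944e-03, 4.630e-03, 1.042e-02]  ψ = [0, 2, 2]  (obs o_1=1)
t=2: δ = [3.858e-04, 1.157e-03, 1.302e-03]  ψ = [0, 2, 2]  (obs o_2=2)
t=3: δ = [2.411e-05, 1.608e-04, 1.628e-04]  ψ = [1, 1, 2]  (obs o_3=2)
backtrack: best end state = 2; path = [2, 2, 2, 2]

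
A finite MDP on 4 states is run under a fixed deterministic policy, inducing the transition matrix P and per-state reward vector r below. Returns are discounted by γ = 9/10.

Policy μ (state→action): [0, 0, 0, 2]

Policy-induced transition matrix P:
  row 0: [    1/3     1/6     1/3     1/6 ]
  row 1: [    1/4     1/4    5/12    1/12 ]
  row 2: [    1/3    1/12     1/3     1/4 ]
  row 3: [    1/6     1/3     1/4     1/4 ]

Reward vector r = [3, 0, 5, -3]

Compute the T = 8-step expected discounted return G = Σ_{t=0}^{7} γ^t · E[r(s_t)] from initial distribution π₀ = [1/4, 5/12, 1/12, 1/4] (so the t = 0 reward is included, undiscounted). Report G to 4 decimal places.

G = 9.6302

t=0: π = [0.2500, 0.4167, 0.0833, 0.2500], E[r] = 0.4167, γ^t·E[r] = 0.416667, running G = 0.416667
t=1: π = [0.2569, 0.2361, 0.3472, 0.1597], E[r] = 2.0278, γ^t·E[r] = 1.825000, running G = 2.241667
t=2: π = [0.2870, 0.1840, 0.3397, 0.1892], E[r] = 1.9919, γ^t·E[r] = 1.613438, running G = 3.855104
t=3: π = [0.2865, 0.1852, 0.3329, 0.1954], E[r] = 1.9376, γ^t·E[r] = 1.412543, running G = 5.267647
t=4: π = [0.2853, 0.1869, 0.3325, 0.1953], E[r] = 1.9326, γ^t·E[r] = 1.268009, running G = 6.535656
t=5: π = [0.2852, 0.1871, 0.3326, 0.1951], E[r] = 1.9336, γ^t·E[r] = 1.141791, running G = 7.677447
t=6: π = [0.2852, 0.1870, 0.3327, 0.1951], E[r] = 1.9339, γ^t·E[r] = 1.027742, running G = 8.705189
t=7: π = [0.2852, 0.1870, 0.3327, 0.1951], E[r] = 1.9339, γ^t·E[r] = 0.924967, running G = 9.630156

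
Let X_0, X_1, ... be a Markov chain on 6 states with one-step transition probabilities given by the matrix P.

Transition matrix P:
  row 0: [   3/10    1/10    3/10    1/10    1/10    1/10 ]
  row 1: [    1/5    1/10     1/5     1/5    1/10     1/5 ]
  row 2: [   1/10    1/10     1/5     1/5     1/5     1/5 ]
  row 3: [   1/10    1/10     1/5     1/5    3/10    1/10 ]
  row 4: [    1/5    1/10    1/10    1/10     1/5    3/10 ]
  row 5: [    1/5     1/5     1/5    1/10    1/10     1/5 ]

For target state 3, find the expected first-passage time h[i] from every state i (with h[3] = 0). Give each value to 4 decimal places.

h = [7.4684, 6.7880, 6.8028, 0.0000, 7.6160, 7.4668]

First-step conditioning: h[3] = 0; for i ≠ 3, h[i] = 1 + Σ_k P[i][k]·h[k].
  h[0] = 1 + 3/10·h[0] + 1/10·h[1] + 3/10·h[2] + 1/10·h[4] + 1/10·h[5]
  h[1] = 1 + 1/5·h[0] + 1/10·h[1] + 1/5·h[2] + 1/10·h[4] + 1/5·h[5]
  h[2] = 1 + 1/10·h[0] + 1/10·h[1] + 1/5·h[2] + 1/5·h[4] + 1/5·h[5]
  h[4] = 1 + 1/5·h[0] + 1/10·h[1] + 1/10·h[2] + 1/5·h[4] + 3/10·h[5]
  h[5] = 1 + 1/5·h[0] + 1/5·h[1] + 1/5·h[2] + 1/10·h[4] + 1/5·h[5]
Solving the 5×5 linear system over states ≠ 3 gives exactly h = [45550/6099, 13800/2033, 13830/2033, 0, 46450/6099, 15180/2033] (h[3] = 0 is the target).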